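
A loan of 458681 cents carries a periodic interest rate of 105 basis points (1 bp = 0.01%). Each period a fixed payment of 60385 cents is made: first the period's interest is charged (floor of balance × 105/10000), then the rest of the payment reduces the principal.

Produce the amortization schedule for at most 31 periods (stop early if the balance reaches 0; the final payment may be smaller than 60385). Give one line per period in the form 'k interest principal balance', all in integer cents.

1 4816 55569 403112
2 4232 56153 346959
3 3643 56742 290217
4 3047 57338 232879
5 2445 57940 174939
6 1836 58549 116390
7 1222 59163 57227
8 600 57227 0

1. interest=⌊458681·105/10000⌋=4816; principal=60385-4816=55569; balance=458681-55569=403112
2. interest=⌊403112·105/10000⌋=4232; principal=60385-4232=56153; balance=403112-56153=346959
3. interest=⌊346959·105/10000⌋=3643; principal=60385-3643=56742; balance=346959-56742=290217
4. interest=⌊290217·105/10000⌋=3047; principal=60385-3047=57338; balance=290217-57338=232879
5. interest=⌊232879·105/10000⌋=2445; principal=60385-2445=57940; balance=232879-57940=174939
6. interest=⌊174939·105/10000⌋=1836; principal=60385-1836=58549; balance=174939-58549=116390
7. interest=⌊116390·105/10000⌋=1222; principal=60385-1222=59163; balance=116390-59163=57227
8. interest=⌊57227·105/10000⌋=600; principal=min(60385-600,57227)=57227; balance=57227-57227=0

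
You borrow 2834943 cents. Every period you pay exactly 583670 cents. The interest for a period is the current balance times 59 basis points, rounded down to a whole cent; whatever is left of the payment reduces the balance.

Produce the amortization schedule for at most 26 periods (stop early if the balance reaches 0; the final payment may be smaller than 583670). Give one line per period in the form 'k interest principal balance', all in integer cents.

1. interest=⌊2834943·59/10000⌋=16726; principal=583670-16726=566944; balance=2834943-566944=2267999
2. interest=⌊2267999·59/10000⌋=13381; principal=583670-13381=570289; balance=2267999-570289=1697710
3. interest=⌊1697710·59/10000⌋=10016; principal=583670-10016=573654; balance=1697710-573654=1124056
4. interest=⌊1124056·59/10000⌋=6631; principal=583670-6631=577039; balance=1124056-577039=547017
5. interest=⌊547017·59/10000⌋=3227; principal=min(583670-3227,547017)=547017; balance=547017-547017=0

1 16726 566944 2267999
2 13381 570289 1697710
3 10016 573654 1124056
4 6631 577039 547017
5 3227 547017 0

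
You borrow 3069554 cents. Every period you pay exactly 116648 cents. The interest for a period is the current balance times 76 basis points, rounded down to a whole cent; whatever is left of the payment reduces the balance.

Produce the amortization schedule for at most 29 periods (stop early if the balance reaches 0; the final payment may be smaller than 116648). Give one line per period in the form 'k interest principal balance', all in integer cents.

1 23328 93320 2976234
2 22619 94029 2882205
3 21904 94744 2787461
4 21184 95464 2691997
5 20459 96189 2595808
6 19728 96920 2498888
7 18991 97657 2401231
8 18249 98399 2302832
9 17501 99147 2203685
10 16748 99900 2103785
11 15988 100660 2003125
12 15223 101425 1901700
13 14452 102196 1799504
14 13676 102972 1696532
15 12893 103755 1592777
16 12105 104543 1488234
17 11310 105338 1382896
18 10510 106138 1276758
19 9703 106945 1169813
20 8890 107758 1062055
21 8071 108577 953478
22 7246 109402 844076
23 6414 110234 733842
24 5577 111071 622771
25 4733 111915 510856
26 3882 112766 398090
27 3025 113623 284467
28 2161 114487 169980
29 1291 115357 54623

1. interest=⌊3069554·76/10000⌋=23328; principal=116648-23328=93320; balance=3069554-93320=2976234
2. interest=⌊2976234·76/10000⌋=22619; principal=116648-22619=94029; balance=2976234-94029=2882205
3. interest=⌊2882205·76/10000⌋=21904; principal=116648-21904=94744; balance=2882205-94744=2787461
4. interest=⌊2787461·76/10000⌋=21184; principal=116648-21184=95464; balance=2787461-95464=2691997
5. interest=⌊2691997·76/10000⌋=20459; principal=116648-20459=96189; balance=2691997-96189=2595808
6. interest=⌊2595808·76/10000⌋=19728; principal=116648-19728=96920; balance=2595808-96920=2498888
7. interest=⌊2498888·76/10000⌋=18991; principal=116648-18991=97657; balance=2498888-97657=2401231
8. interest=⌊2401231·76/10000⌋=18249; principal=116648-18249=98399; balance=2401231-98399=2302832
9. interest=⌊2302832·76/10000⌋=17501; principal=116648-17501=99147; balance=2302832-99147=2203685
10. interest=⌊2203685·76/10000⌋=16748; principal=116648-16748=99900; balance=2203685-99900=2103785
11. interest=⌊2103785·76/10000⌋=15988; principal=116648-15988=100660; balance=2103785-100660=2003125
12. interest=⌊2003125·76/10000⌋=15223; principal=116648-15223=101425; balance=2003125-101425=1901700
13. interest=⌊1901700·76/10000⌋=14452; principal=116648-14452=102196; balance=1901700-102196=1799504
14. interest=⌊1799504·76/10000⌋=13676; principal=116648-13676=102972; balance=1799504-102972=1696532
15. interest=⌊1696532·76/10000⌋=12893; principal=116648-12893=103755; balance=1696532-103755=1592777
16. interest=⌊1592777·76/10000⌋=12105; principal=116648-12105=104543; balance=1592777-104543=1488234
17. interest=⌊1488234·76/10000⌋=11310; principal=116648-11310=105338; balance=1488234-105338=1382896
18. interest=⌊1382896·76/10000⌋=10510; principal=116648-10510=106138; balance=1382896-106138=1276758
19. interest=⌊1276758·76/10000⌋=9703; principal=116648-9703=106945; balance=1276758-106945=1169813
20. interest=⌊1169813·76/10000⌋=8890; principal=116648-8890=107758; balance=1169813-107758=1062055
21. interest=⌊1062055·76/10000⌋=8071; principal=116648-8071=108577; balance=1062055-108577=953478
22. interest=⌊953478·76/10000⌋=7246; principal=116648-7246=109402; balance=953478-109402=844076
23. interest=⌊844076·76/10000⌋=6414; principal=116648-6414=110234; balance=844076-110234=733842
24. interest=⌊733842·76/10000⌋=5577; principal=116648-5577=111071; balance=733842-111071=622771
25. interest=⌊622771·76/10000⌋=4733; principal=116648-4733=111915; balance=622771-111915=510856
26. interest=⌊510856·76/10000⌋=3882; principal=116648-3882=112766; balance=510856-112766=398090
27. interest=⌊398090·76/10000⌋=3025; principal=116648-3025=113623; balance=398090-113623=284467
28. interest=⌊284467·76/10000⌋=2161; principal=116648-2161=114487; balance=284467-114487=169980
29. interest=⌊169980·76/10000⌋=1291; principal=116648-1291=115357; balance=169980-115357=54623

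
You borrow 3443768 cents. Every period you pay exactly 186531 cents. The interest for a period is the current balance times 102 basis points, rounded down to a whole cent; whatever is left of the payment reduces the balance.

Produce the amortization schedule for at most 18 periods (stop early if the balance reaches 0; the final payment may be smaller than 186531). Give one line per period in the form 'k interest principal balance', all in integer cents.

1. interest=⌊3443768·102/10000⌋=35126; principal=186531-35126=151405; balance=3443768-151405=3292363
2. interest=⌊3292363·102/10000⌋=33582; principal=186531-33582=152949; balance=3292363-152949=3139414
3. interest=⌊3139414·102/10000⌋=32022; principal=186531-32022=154509; balance=3139414-154509=2984905
4. interest=⌊2984905·102/10000⌋=30446; principal=186531-30446=156085; balance=2984905-156085=2828820
5. interest=⌊2828820·102/10000⌋=28853; principal=186531-28853=157678; balance=2828820-157678=2671142
6. interest=⌊2671142·102/10000⌋=27245; principal=186531-27245=159286; balance=2671142-159286=2511856
7. interest=⌊2511856·102/10000⌋=25620; principal=186531-25620=160911; balance=2511856-160911=2350945
8. interest=⌊2350945·102/10000⌋=23979; principal=186531-23979=162552; balance=2350945-162552=2188393
9. interest=⌊2188393·102/10000⌋=22321; principal=186531-22321=164210; balance=2188393-164210=2024183
10. interest=⌊2024183·102/10000⌋=20646; principal=186531-20646=165885; balance=2024183-165885=1858298
11. interest=⌊1858298·102/10000⌋=18954; principal=186531-18954=167577; balance=1858298-167577=1690721
12. interest=⌊1690721·102/10000⌋=17245; principal=186531-17245=169286; balance=1690721-169286=1521435
13. interest=⌊1521435·102/10000⌋=15518; principal=186531-15518=171013; balance=1521435-171013=1350422
14. interest=⌊1350422·102/10000⌋=13774; principal=186531-13774=172757; balance=1350422-172757=1177665
15. interest=⌊1177665·102/10000⌋=12012; principal=186531-12012=174519; balance=1177665-174519=1003146
16. interest=⌊1003146·102/10000⌋=10232; principal=186531-10232=176299; balance=1003146-176299=826847
17. interest=⌊826847·102/10000⌋=8433; principal=186531-8433=178098; balance=826847-178098=648749
18. interest=⌊648749·102/10000⌋=6617; principal=186531-6617=179914; balance=648749-179914=468835

1 35126 151405 3292363
2 33582 152949 3139414
3 32022 154509 2984905
4 30446 156085 2828820
5 28853 157678 2671142
6 27245 159286 2511856
7 25620 160911 2350945
8 23979 162552 2188393
9 22321 164210 2024183
10 20646 165885 1858298
11 18954 167577 1690721
12 17245 169286 1521435
13 15518 171013 1350422
14 13774 172757 1177665
15 12012 174519 1003146
16 10232 176299 826847
17 8433 178098 648749
18 6617 179914 468835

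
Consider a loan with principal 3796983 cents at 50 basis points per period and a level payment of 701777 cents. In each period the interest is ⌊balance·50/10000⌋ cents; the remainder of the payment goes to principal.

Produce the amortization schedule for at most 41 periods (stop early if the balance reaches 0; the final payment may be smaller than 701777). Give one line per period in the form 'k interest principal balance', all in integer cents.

1. interest=⌊3796983·50/10000⌋=18984; principal=701777-18984=682793; balance=3796983-682793=3114190
2. interest=⌊3114190·50/10000⌋=15570; principal=701777-15570=686207; balance=3114190-686207=2427983
3. interest=⌊2427983·50/10000⌋=12139; principal=701777-12139=689638; balance=2427983-689638=1738345
4. interest=⌊1738345·50/10000⌋=8691; principal=701777-8691=693086; balance=1738345-693086=1045259
5. interest=⌊1045259·50/10000⌋=5226; principal=701777-5226=696551; balance=1045259-696551=348708
6. interest=⌊348708·50/10000⌋=1743; principal=min(701777-1743,348708)=348708; balance=348708-348708=0

1 18984 682793 3114190
2 15570 686207 2427983
3 12139 689638 1738345
4 8691 693086 1045259
5 5226 696551 348708
6 1743 348708 0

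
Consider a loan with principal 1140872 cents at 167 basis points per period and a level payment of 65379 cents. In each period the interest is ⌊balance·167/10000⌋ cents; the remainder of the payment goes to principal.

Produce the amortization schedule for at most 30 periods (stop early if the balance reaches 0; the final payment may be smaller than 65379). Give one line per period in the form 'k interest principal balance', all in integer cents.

1 19052 46327 1094545
2 18278 47101 1047444
3 17492 47887 999557
4 16692 48687 950870
5 15879 49500 901370
6 15052 50327 851043
7 14212 51167 799876
8 13357 52022 747854
9 12489 52890 694964
10 11605 53774 641190
11 10707 54672 586518
12 9794 55585 530933
13 8866 56513 474420
14 7922 57457 416963
15 6963 58416 358547
16 5987 59392 299155
17 4995 60384 238771
18 3987 61392 177379
19 2962 62417 114962
20 1919 63460 51502
21 860 51502 0

1. interest=⌊1140872·167/10000⌋=19052; principal=65379-19052=46327; balance=1140872-46327=1094545
2. interest=⌊1094545·167/10000⌋=18278; principal=65379-18278=47101; balance=1094545-47101=1047444
3. interest=⌊1047444·167/10000⌋=17492; principal=65379-17492=47887; balance=1047444-47887=999557
4. interest=⌊999557·167/10000⌋=16692; principal=65379-16692=48687; balance=999557-48687=950870
5. interest=⌊950870·167/10000⌋=15879; principal=65379-15879=49500; balance=950870-49500=901370
6. interest=⌊901370·167/10000⌋=15052; principal=65379-15052=50327; balance=901370-50327=851043
7. interest=⌊851043·167/10000⌋=14212; principal=65379-14212=51167; balance=851043-51167=799876
8. interest=⌊799876·167/10000⌋=13357; principal=65379-13357=52022; balance=799876-52022=747854
9. interest=⌊747854·167/10000⌋=12489; principal=65379-12489=52890; balance=747854-52890=694964
10. interest=⌊694964·167/10000⌋=11605; principal=65379-11605=53774; balance=694964-53774=641190
11. interest=⌊641190·167/10000⌋=10707; principal=65379-10707=54672; balance=641190-54672=586518
12. interest=⌊586518·167/10000⌋=9794; principal=65379-9794=55585; balance=586518-55585=530933
13. interest=⌊530933·167/10000⌋=8866; principal=65379-8866=56513; balance=530933-56513=474420
14. interest=⌊474420·167/10000⌋=7922; principal=65379-7922=57457; balance=474420-57457=416963
15. interest=⌊416963·167/10000⌋=6963; principal=65379-6963=58416; balance=416963-58416=358547
16. interest=⌊358547·167/10000⌋=5987; principal=65379-5987=59392; balance=358547-59392=299155
17. interest=⌊299155·167/10000⌋=4995; principal=65379-4995=60384; balance=299155-60384=238771
18. interest=⌊238771·167/10000⌋=3987; principal=65379-3987=61392; balance=238771-61392=177379
19. interest=⌊177379·167/10000⌋=2962; principal=65379-2962=62417; balance=177379-62417=114962
20. interest=⌊114962·167/10000⌋=1919; principal=65379-1919=63460; balance=114962-63460=51502
21. interest=⌊51502·167/10000⌋=860; principal=min(65379-860,51502)=51502; balance=51502-51502=0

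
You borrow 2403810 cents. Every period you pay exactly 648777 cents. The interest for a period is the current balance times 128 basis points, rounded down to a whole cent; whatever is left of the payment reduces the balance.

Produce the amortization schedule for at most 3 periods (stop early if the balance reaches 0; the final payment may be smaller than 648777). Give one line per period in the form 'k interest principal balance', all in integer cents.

1 30768 618009 1785801
2 22858 625919 1159882
3 14846 633931 525951

1. interest=⌊2403810·128/10000⌋=30768; principal=648777-30768=618009; balance=2403810-618009=1785801
2. interest=⌊1785801·128/10000⌋=22858; principal=648777-22858=625919; balance=1785801-625919=1159882
3. interest=⌊1159882·128/10000⌋=14846; principal=648777-14846=633931; balance=1159882-633931=525951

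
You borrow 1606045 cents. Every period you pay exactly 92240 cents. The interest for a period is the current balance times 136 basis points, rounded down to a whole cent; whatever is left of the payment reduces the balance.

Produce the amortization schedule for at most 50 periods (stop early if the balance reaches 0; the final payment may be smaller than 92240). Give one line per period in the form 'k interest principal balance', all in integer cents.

1 21842 70398 1535647
2 20884 71356 1464291
3 19914 72326 1391965
4 18930 73310 1318655
5 17933 74307 1244348
6 16923 75317 1169031
7 15898 76342 1092689
8 14860 77380 1015309
9 13808 78432 936877
10 12741 79499 857378
11 11660 80580 776798
12 10564 81676 695122
13 9453 82787 612335
14 8327 83913 528422
15 7186 85054 443368
16 6029 86211 357157
17 4857 87383 269774
18 3668 88572 181202
19 2464 89776 91426
20 1243 90997 429
21 5 429 0

1. interest=⌊1606045·136/10000⌋=21842; principal=92240-21842=70398; balance=1606045-70398=1535647
2. interest=⌊1535647·136/10000⌋=20884; principal=92240-20884=71356; balance=1535647-71356=1464291
3. interest=⌊1464291·136/10000⌋=19914; principal=92240-19914=72326; balance=1464291-72326=1391965
4. interest=⌊1391965·136/10000⌋=18930; principal=92240-18930=73310; balance=1391965-73310=1318655
5. interest=⌊1318655·136/10000⌋=17933; principal=92240-17933=74307; balance=1318655-74307=1244348
6. interest=⌊1244348·136/10000⌋=16923; principal=92240-16923=75317; balance=1244348-75317=1169031
7. interest=⌊1169031·136/10000⌋=15898; principal=92240-15898=76342; balance=1169031-76342=1092689
8. interest=⌊1092689·136/10000⌋=14860; principal=92240-14860=77380; balance=1092689-77380=1015309
9. interest=⌊1015309·136/10000⌋=13808; principal=92240-13808=78432; balance=1015309-78432=936877
10. interest=⌊936877·136/10000⌋=12741; principal=92240-12741=79499; balance=936877-79499=857378
11. interest=⌊857378·136/10000⌋=11660; principal=92240-11660=80580; balance=857378-80580=776798
12. interest=⌊776798·136/10000⌋=10564; principal=92240-10564=81676; balance=776798-81676=695122
13. interest=⌊695122·136/10000⌋=9453; principal=92240-9453=82787; balance=695122-82787=612335
14. interest=⌊612335·136/10000⌋=8327; principal=92240-8327=83913; balance=612335-83913=528422
15. interest=⌊528422·136/10000⌋=7186; principal=92240-7186=85054; balance=528422-85054=443368
16. interest=⌊443368·136/10000⌋=6029; principal=92240-6029=86211; balance=443368-86211=357157
17. interest=⌊357157·136/10000⌋=4857; principal=92240-4857=87383; balance=357157-87383=269774
18. interest=⌊269774·136/10000⌋=3668; principal=92240-3668=88572; balance=269774-88572=181202
19. interest=⌊181202·136/10000⌋=2464; principal=92240-2464=89776; balance=181202-89776=91426
20. interest=⌊91426·136/10000⌋=1243; principal=92240-1243=90997; balance=91426-90997=429
21. interest=⌊429·136/10000⌋=5; principal=min(92240-5,429)=429; balance=429-429=0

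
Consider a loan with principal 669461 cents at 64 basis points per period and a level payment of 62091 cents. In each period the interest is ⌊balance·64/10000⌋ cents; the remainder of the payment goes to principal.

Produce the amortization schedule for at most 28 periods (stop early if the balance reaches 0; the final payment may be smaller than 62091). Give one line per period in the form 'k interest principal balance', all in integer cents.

1. interest=⌊669461·64/10000⌋=4284; principal=62091-4284=57807; balance=669461-57807=611654
2. interest=⌊611654·64/10000⌋=3914; principal=62091-3914=58177; balance=611654-58177=553477
3. interest=⌊553477·64/10000⌋=3542; principal=62091-3542=58549; balance=553477-58549=494928
4. interest=⌊494928·64/10000⌋=3167; principal=62091-3167=58924; balance=494928-58924=436004
5. interest=⌊436004·64/10000⌋=2790; principal=62091-2790=59301; balance=436004-59301=376703
6. interest=⌊376703·64/10000⌋=2410; principal=62091-2410=59681; balance=376703-59681=317022
7. interest=⌊317022·64/10000⌋=2028; principal=62091-2028=60063; balance=317022-60063=256959
8. interest=⌊256959·64/10000⌋=1644; principal=62091-1644=60447; balance=256959-60447=196512
9. interest=⌊196512·64/10000⌋=1257; principal=62091-1257=60834; balance=196512-60834=135678
10. interest=⌊135678·64/10000⌋=868; principal=62091-868=61223; balance=135678-61223=74455
11. interest=⌊74455·64/10000⌋=476; principal=62091-476=61615; balance=74455-61615=12840
12. interest=⌊12840·64/10000⌋=82; principal=min(62091-82,12840)=12840; balance=12840-12840=0

1 4284 57807 611654
2 3914 58177 553477
3 3542 58549 494928
4 3167 58924 436004
5 2790 59301 376703
6 2410 59681 317022
7 2028 60063 256959
8 1644 60447 196512
9 1257 60834 135678
10 868 61223 74455
11 476 61615 12840
12 82 12840 0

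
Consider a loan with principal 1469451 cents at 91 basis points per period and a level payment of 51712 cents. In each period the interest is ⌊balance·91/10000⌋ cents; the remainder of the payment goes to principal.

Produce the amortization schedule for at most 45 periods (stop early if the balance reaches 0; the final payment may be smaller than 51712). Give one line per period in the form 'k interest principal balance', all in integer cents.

1. interest=⌊1469451·91/10000⌋=13372; principal=51712-13372=38340; balance=1469451-38340=1431111
2. interest=⌊1431111·91/10000⌋=13023; principal=51712-13023=38689; balance=1431111-38689=1392422
3. interest=⌊1392422·91/10000⌋=12671; principal=51712-12671=39041; balance=1392422-39041=1353381
4. interest=⌊1353381·91/10000⌋=12315; principal=51712-12315=39397; balance=1353381-39397=1313984
5. interest=⌊1313984·91/10000⌋=11957; principal=51712-11957=39755; balance=1313984-39755=1274229
6. interest=⌊1274229·91/10000⌋=11595; principal=51712-11595=40117; balance=1274229-40117=1234112
7. interest=⌊1234112·91/10000⌋=11230; principal=51712-11230=40482; balance=1234112-40482=1193630
8. interest=⌊1193630·91/10000⌋=10862; principal=51712-10862=40850; balance=1193630-40850=1152780
9. interest=⌊1152780·91/10000⌋=10490; principal=51712-10490=41222; balance=1152780-41222=1111558
10. interest=⌊1111558·91/10000⌋=10115; principal=51712-10115=41597; balance=1111558-41597=1069961
11. interest=⌊1069961·91/10000⌋=9736; principal=51712-9736=41976; balance=1069961-41976=1027985
12. interest=⌊1027985·91/10000⌋=9354; principal=51712-9354=42358; balance=1027985-42358=985627
13. interest=⌊985627·91/10000⌋=8969; principal=51712-8969=42743; balance=985627-42743=942884
14. interest=⌊942884·91/10000⌋=8580; principal=51712-8580=43132; balance=942884-43132=899752
15. interest=⌊899752·91/10000⌋=8187; principal=51712-8187=43525; balance=899752-43525=856227
16. interest=⌊856227·91/10000⌋=7791; principal=51712-7791=43921; balance=856227-43921=812306
17. interest=⌊812306·91/10000⌋=7391; principal=51712-7391=44321; balance=812306-44321=767985
18. interest=⌊767985·91/10000⌋=6988; principal=51712-6988=44724; balance=767985-44724=723261
19. interest=⌊723261·91/10000⌋=6581; principal=51712-6581=45131; balance=723261-45131=678130
20. interest=⌊678130·91/10000⌋=6170; principal=51712-6170=45542; balance=678130-45542=632588
21. interest=⌊632588·91/10000⌋=5756; principal=51712-5756=45956; balance=632588-45956=586632
22. interest=⌊586632·91/10000⌋=5338; principal=51712-5338=46374; balance=586632-46374=540258
23. interest=⌊540258·91/10000⌋=4916; principal=51712-4916=46796; balance=540258-46796=493462
24. interest=⌊493462·91/10000⌋=4490; principal=51712-4490=47222; balance=493462-47222=446240
25. interest=⌊446240·91/10000⌋=4060; principal=51712-4060=47652; balance=446240-47652=398588
26. interest=⌊398588·91/10000⌋=3627; principal=51712-3627=48085; balance=398588-48085=350503
27. interest=⌊350503·91/10000⌋=3189; principal=51712-3189=48523; balance=350503-48523=301980
28. interest=⌊301980·91/10000⌋=2748; principal=51712-2748=48964; balance=301980-48964=253016
29. interest=⌊253016·91/10000⌋=2302; principal=51712-2302=49410; balance=253016-49410=203606
30. interest=⌊203606·91/10000⌋=1852; principal=51712-1852=49860; balance=203606-49860=153746
31. interest=⌊153746·91/10000⌋=1399; principal=51712-1399=50313; balance=153746-50313=103433
32. interest=⌊103433·91/10000⌋=941; principal=51712-941=50771; balance=103433-50771=52662
33. interest=⌊52662·91/10000⌋=479; principal=51712-479=51233; balance=52662-51233=1429
34. interest=⌊1429·91/10000⌋=13; principal=min(51712-13,1429)=1429; balance=1429-1429=0

1 13372 38340 1431111
2 13023 38689 1392422
3 12671 39041 1353381
4 12315 39397 1313984
5 11957 39755 1274229
6 11595 40117 1234112
7 11230 40482 1193630
8 10862 40850 1152780
9 10490 41222 1111558
10 10115 41597 1069961
11 9736 41976 1027985
12 9354 42358 985627
13 8969 42743 942884
14 8580 43132 899752
15 8187 43525 856227
16 7791 43921 812306
17 7391 44321 767985
18 6988 44724 723261
19 6581 45131 678130
20 6170 45542 632588
21 5756 45956 586632
22 5338 46374 540258
23 4916 46796 493462
24 4490 47222 446240
25 4060 47652 398588
26 3627 48085 350503
27 3189 48523 301980
28 2748 48964 253016
29 2302 49410 203606
30 1852 49860 153746
31 1399 50313 103433
32 941 50771 52662
33 479 51233 1429
34 13 1429 0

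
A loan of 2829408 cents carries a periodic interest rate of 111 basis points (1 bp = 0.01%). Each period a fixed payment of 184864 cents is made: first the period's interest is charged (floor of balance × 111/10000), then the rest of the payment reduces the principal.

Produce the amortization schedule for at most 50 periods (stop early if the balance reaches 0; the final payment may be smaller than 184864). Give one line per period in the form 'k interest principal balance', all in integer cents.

1. interest=⌊2829408·111/10000⌋=31406; principal=184864-31406=153458; balance=2829408-153458=2675950
2. interest=⌊2675950·111/10000⌋=29703; principal=184864-29703=155161; balance=2675950-155161=2520789
3. interest=⌊2520789·111/10000⌋=27980; principal=184864-27980=156884; balance=2520789-156884=2363905
4. interest=⌊2363905·111/10000⌋=26239; principal=184864-26239=158625; balance=2363905-158625=2205280
5. interest=⌊2205280·111/10000⌋=24478; principal=184864-24478=160386; balance=2205280-160386=2044894
6. interest=⌊2044894·111/10000⌋=22698; principal=184864-22698=162166; balance=2044894-162166=1882728
7. interest=⌊1882728·111/10000⌋=20898; principal=184864-20898=163966; balance=1882728-163966=1718762
8. interest=⌊1718762·111/10000⌋=19078; principal=184864-19078=165786; balance=1718762-165786=1552976
9. interest=⌊1552976·111/10000⌋=17238; principal=184864-17238=167626; balance=1552976-167626=1385350
10. interest=⌊1385350·111/10000⌋=15377; principal=184864-15377=169487; balance=1385350-169487=1215863
11. interest=⌊1215863·111/10000⌋=13496; principal=184864-13496=171368; balance=1215863-171368=1044495
12. interest=⌊1044495·111/10000⌋=11593; principal=184864-11593=173271; balance=1044495-173271=871224
13. interest=⌊871224·111/10000⌋=9670; principal=184864-9670=175194; balance=871224-175194=696030
14. interest=⌊696030·111/10000⌋=7725; principal=184864-7725=177139; balance=696030-177139=518891
15. interest=⌊518891·111/10000⌋=5759; principal=184864-5759=179105; balance=518891-179105=339786
16. interest=⌊339786·111/10000⌋=3771; principal=184864-3771=181093; balance=339786-181093=158693
17. interest=⌊158693·111/10000⌋=1761; principal=min(184864-1761,158693)=158693; balance=158693-158693=0

1 31406 153458 2675950
2 29703 155161 2520789
3 27980 156884 2363905
4 26239 158625 2205280
5 24478 160386 2044894
6 22698 162166 1882728
7 20898 163966 1718762
8 19078 165786 1552976
9 17238 167626 1385350
10 15377 169487 1215863
11 13496 171368 1044495
12 11593 173271 871224
13 9670 175194 696030
14 7725 177139 518891
15 5759 179105 339786
16 3771 181093 158693
17 1761 158693 0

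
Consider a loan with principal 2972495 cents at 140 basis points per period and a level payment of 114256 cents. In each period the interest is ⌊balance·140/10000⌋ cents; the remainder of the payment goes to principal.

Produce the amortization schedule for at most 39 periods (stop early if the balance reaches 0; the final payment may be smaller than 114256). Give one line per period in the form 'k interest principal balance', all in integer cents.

1. interest=⌊2972495·140/10000⌋=41614; principal=114256-41614=72642; balance=2972495-72642=2899853
2. interest=⌊2899853·140/10000⌋=40597; principal=114256-40597=73659; balance=2899853-73659=2826194
3. interest=⌊2826194·140/10000⌋=39566; principal=114256-39566=74690; balance=2826194-74690=2751504
4. interest=⌊2751504·140/10000⌋=38521; principal=114256-38521=75735; balance=2751504-75735=2675769
5. interest=⌊2675769·140/10000⌋=37460; principal=114256-37460=76796; balance=2675769-76796=2598973
6. interest=⌊2598973·140/10000⌋=36385; principal=114256-36385=77871; balance=2598973-77871=2521102
7. interest=⌊2521102·140/10000⌋=35295; principal=114256-35295=78961; balance=2521102-78961=2442141
8. interest=⌊2442141·140/10000⌋=34189; principal=114256-34189=80067; balance=2442141-80067=2362074
9. interest=⌊2362074·140/10000⌋=33069; principal=114256-33069=81187; balance=2362074-81187=2280887
10. interest=⌊2280887·140/10000⌋=31932; principal=114256-31932=82324; balance=2280887-82324=2198563
11. interest=⌊2198563·140/10000⌋=30779; principal=114256-30779=83477; balance=2198563-83477=2115086
12. interest=⌊2115086·140/10000⌋=29611; principal=114256-29611=84645; balance=2115086-84645=2030441
13. interest=⌊2030441·140/10000⌋=28426; principal=114256-28426=85830; balance=2030441-85830=1944611
14. interest=⌊1944611·140/10000⌋=27224; principal=114256-27224=87032; balance=1944611-87032=1857579
15. interest=⌊1857579·140/10000⌋=26006; principal=114256-26006=88250; balance=1857579-88250=1769329
16. interest=⌊1769329·140/10000⌋=24770; principal=114256-24770=89486; balance=1769329-89486=1679843
17. interest=⌊1679843·140/10000⌋=23517; principal=114256-23517=90739; balance=1679843-90739=1589104
18. interest=⌊1589104·140/10000⌋=22247; principal=114256-22247=92009; balance=1589104-92009=1497095
19. interest=⌊1497095·140/10000⌋=20959; principal=114256-20959=93297; balance=1497095-93297=1403798
20. interest=⌊1403798·140/10000⌋=19653; principal=114256-19653=94603; balance=1403798-94603=1309195
21. interest=⌊1309195·140/10000⌋=18328; principal=114256-18328=95928; balance=1309195-95928=1213267
22. interest=⌊1213267·140/10000⌋=16985; principal=114256-16985=97271; balance=1213267-97271=1115996
23. interest=⌊1115996·140/10000⌋=15623; principal=114256-15623=98633; balance=1115996-98633=1017363
24. interest=⌊1017363·140/10000⌋=14243; principal=114256-14243=100013; balance=1017363-100013=917350
25. interest=⌊917350·140/10000⌋=12842; principal=114256-12842=101414; balance=917350-101414=815936
26. interest=⌊815936·140/10000⌋=11423; principal=114256-11423=102833; balance=815936-102833=713103
27. interest=⌊713103·140/10000⌋=9983; principal=114256-9983=104273; balance=713103-104273=608830
28. interest=⌊608830·140/10000⌋=8523; principal=114256-8523=105733; balance=608830-105733=503097
29. interest=⌊503097·140/10000⌋=7043; principal=114256-7043=107213; balance=503097-107213=395884
30. interest=⌊395884·140/10000⌋=5542; principal=114256-5542=108714; balance=395884-108714=287170
31. interest=⌊287170·140/10000⌋=4020; principal=114256-4020=110236; balance=287170-110236=176934
32. interest=⌊176934·140/10000⌋=2477; principal=114256-2477=111779; balance=176934-111779=65155
33. interest=⌊65155·140/10000⌋=912; principal=min(114256-912,65155)=65155; balance=65155-65155=0

1 41614 72642 2899853
2 40597 73659 2826194
3 39566 74690 2751504
4 38521 75735 2675769
5 37460 76796 2598973
6 36385 77871 2521102
7 35295 78961 2442141
8 34189 80067 2362074
9 33069 81187 2280887
10 31932 82324 2198563
11 30779 83477 2115086
12 29611 84645 2030441
13 28426 85830 1944611
14 27224 87032 1857579
15 26006 88250 1769329
16 24770 89486 1679843
17 23517 90739 1589104
18 22247 92009 1497095
19 20959 93297 1403798
20 19653 94603 1309195
21 18328 95928 1213267
22 16985 97271 1115996
23 15623 98633 1017363
24 14243 100013 917350
25 12842 101414 815936
26 11423 102833 713103
27 9983 104273 608830
28 8523 105733 503097
29 7043 107213 395884
30 5542 108714 287170
31 4020 110236 176934
32 2477 111779 65155
33 912 65155 0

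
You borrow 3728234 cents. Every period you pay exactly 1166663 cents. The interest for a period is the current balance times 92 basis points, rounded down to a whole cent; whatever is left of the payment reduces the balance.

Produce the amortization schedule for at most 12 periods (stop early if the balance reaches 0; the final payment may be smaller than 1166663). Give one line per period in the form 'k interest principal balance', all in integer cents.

1 34299 1132364 2595870
2 23882 1142781 1453089
3 13368 1153295 299794
4 2758 299794 0

1. interest=⌊3728234·92/10000⌋=34299; principal=1166663-34299=1132364; balance=3728234-1132364=2595870
2. interest=⌊2595870·92/10000⌋=23882; principal=1166663-23882=1142781; balance=2595870-1142781=1453089
3. interest=⌊1453089·92/10000⌋=13368; principal=1166663-13368=1153295; balance=1453089-1153295=299794
4. interest=⌊299794·92/10000⌋=2758; principal=min(1166663-2758,299794)=299794; balance=299794-299794=0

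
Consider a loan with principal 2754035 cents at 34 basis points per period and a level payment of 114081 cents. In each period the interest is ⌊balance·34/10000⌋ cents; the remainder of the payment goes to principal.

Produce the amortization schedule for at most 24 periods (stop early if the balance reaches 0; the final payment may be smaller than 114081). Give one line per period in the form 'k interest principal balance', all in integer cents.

1 9363 104718 2649317
2 9007 105074 2544243
3 8650 105431 2438812
4 8291 105790 2333022
5 7932 106149 2226873
6 7571 106510 2120363
7 7209 106872 2013491
8 6845 107236 1906255
9 6481 107600 1798655
10 6115 107966 1690689
11 5748 108333 1582356
12 5380 108701 1473655
13 5010 109071 1364584
14 4639 109442 1255142
15 4267 109814 1145328
16 3894 110187 1035141
17 3519 110562 924579
18 3143 110938 813641
19 2766 111315 702326
20 2387 111694 590632
21 2008 112073 478559
22 1627 112454 366105
23 1244 112837 253268
24 861 113220 140048

1. interest=⌊2754035·34/10000⌋=9363; principal=114081-9363=104718; balance=2754035-104718=2649317
2. interest=⌊2649317·34/10000⌋=9007; principal=114081-9007=105074; balance=2649317-105074=2544243
3. interest=⌊2544243·34/10000⌋=8650; principal=114081-8650=105431; balance=2544243-105431=2438812
4. interest=⌊2438812·34/10000⌋=8291; principal=114081-8291=105790; balance=2438812-105790=2333022
5. interest=⌊2333022·34/10000⌋=7932; principal=114081-7932=106149; balance=2333022-106149=2226873
6. interest=⌊2226873·34/10000⌋=7571; principal=114081-7571=106510; balance=2226873-106510=2120363
7. interest=⌊2120363·34/10000⌋=7209; principal=114081-7209=106872; balance=2120363-106872=2013491
8. interest=⌊2013491·34/10000⌋=6845; principal=114081-6845=107236; balance=2013491-107236=1906255
9. interest=⌊1906255·34/10000⌋=6481; principal=114081-6481=107600; balance=1906255-107600=1798655
10. interest=⌊1798655·34/10000⌋=6115; principal=114081-6115=107966; balance=1798655-107966=1690689
11. interest=⌊1690689·34/10000⌋=5748; principal=114081-5748=108333; balance=1690689-108333=1582356
12. interest=⌊1582356·34/10000⌋=5380; principal=114081-5380=108701; balance=1582356-108701=1473655
13. interest=⌊1473655·34/10000⌋=5010; principal=114081-5010=109071; balance=1473655-109071=1364584
14. interest=⌊1364584·34/10000⌋=4639; principal=114081-4639=109442; balance=1364584-109442=1255142
15. interest=⌊1255142·34/10000⌋=4267; principal=114081-4267=109814; balance=1255142-109814=1145328
16. interest=⌊1145328·34/10000⌋=3894; principal=114081-3894=110187; balance=1145328-110187=1035141
17. interest=⌊1035141·34/10000⌋=3519; principal=114081-3519=110562; balance=1035141-110562=924579
18. interest=⌊924579·34/10000⌋=3143; principal=114081-3143=110938; balance=924579-110938=813641
19. interest=⌊813641·34/10000⌋=2766; principal=114081-2766=111315; balance=813641-111315=702326
20. interest=⌊702326·34/10000⌋=2387; principal=114081-2387=111694; balance=702326-111694=590632
21. interest=⌊590632·34/10000⌋=2008; principal=114081-2008=112073; balance=590632-112073=478559
22. interest=⌊478559·34/10000⌋=1627; principal=114081-1627=112454; balance=478559-112454=366105
23. interest=⌊366105·34/10000⌋=1244; principal=114081-1244=112837; balance=366105-112837=253268
24. interest=⌊253268·34/10000⌋=861; principal=114081-861=113220; balance=253268-113220=140048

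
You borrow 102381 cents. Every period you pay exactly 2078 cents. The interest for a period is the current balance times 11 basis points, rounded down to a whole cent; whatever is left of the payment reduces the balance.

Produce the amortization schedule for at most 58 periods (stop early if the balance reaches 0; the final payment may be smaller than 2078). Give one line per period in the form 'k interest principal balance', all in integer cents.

1. interest=⌊102381·11/10000⌋=112; principal=2078-112=1966; balance=102381-1966=100415
2. interest=⌊100415·11/10000⌋=110; principal=2078-110=1968; balance=100415-1968=98447
3. interest=⌊98447·11/10000⌋=108; principal=2078-108=1970; balance=98447-1970=96477
4. interest=⌊96477·11/10000⌋=106; principal=2078-106=1972; balance=96477-1972=94505
5. interest=⌊94505·11/10000⌋=103; principal=2078-103=1975; balance=94505-1975=92530
6. interest=⌊92530·11/10000⌋=101; principal=2078-101=1977; balance=92530-1977=90553
7. interest=⌊90553·11/10000⌋=99; principal=2078-99=1979; balance=90553-1979=88574
8. interest=⌊88574·11/10000⌋=97; principal=2078-97=1981; balance=88574-1981=86593
9. interest=⌊86593·11/10000⌋=95; principal=2078-95=1983; balance=86593-1983=84610
10. interest=⌊84610·11/10000⌋=93; principal=2078-93=1985; balance=84610-1985=82625
11. interest=⌊82625·11/10000⌋=90; principal=2078-90=1988; balance=82625-1988=80637
12. interest=⌊80637·11/10000⌋=88; principal=2078-88=1990; balance=80637-1990=78647
13. interest=⌊78647·11/10000⌋=86; principal=2078-86=1992; balance=78647-1992=76655
14. interest=⌊76655·11/10000⌋=84; principal=2078-84=1994; balance=76655-1994=74661
15. interest=⌊74661·11/10000⌋=82; principal=2078-82=1996; balance=74661-1996=72665
16. interest=⌊72665·11/10000⌋=79; principal=2078-79=1999; balance=72665-1999=70666
17. interest=⌊70666·11/10000⌋=77; principal=2078-77=2001; balance=70666-2001=68665
18. interest=⌊68665·11/10000⌋=75; principal=2078-75=2003; balance=68665-2003=66662
19. interest=⌊66662·11/10000⌋=73; principal=2078-73=2005; balance=66662-2005=64657
20. interest=⌊64657·11/10000⌋=71; principal=2078-71=2007; balance=64657-2007=62650
21. interest=⌊62650·11/10000⌋=68; principal=2078-68=2010; balance=62650-2010=60640
22. interest=⌊60640·11/10000⌋=66; principal=2078-66=2012; balance=60640-2012=58628
23. interest=⌊58628·11/10000⌋=64; principal=2078-64=2014; balance=58628-2014=56614
24. interest=⌊56614·11/10000⌋=62; principal=2078-62=2016; balance=56614-2016=54598
25. interest=⌊54598·11/10000⌋=60; principal=2078-60=2018; balance=54598-2018=52580
26. interest=⌊52580·11/10000⌋=57; principal=2078-57=2021; balance=52580-2021=50559
27. interest=⌊50559·11/10000⌋=55; principal=2078-55=2023; balance=50559-2023=48536
28. interest=⌊48536·11/10000⌋=53; principal=2078-53=2025; balance=48536-2025=46511
29. interest=⌊46511·11/10000⌋=51; principal=2078-51=2027; balance=46511-2027=44484
30. interest=⌊44484·11/10000⌋=48; principal=2078-48=2030; balance=44484-2030=42454
31. interest=⌊42454·11/10000⌋=46; principal=2078-46=2032; balance=42454-2032=40422
32. interest=⌊40422·11/10000⌋=44; principal=2078-44=2034; balance=40422-2034=38388
33. interest=⌊38388·11/10000⌋=42; principal=2078-42=2036; balance=38388-2036=36352
34. interest=⌊36352·11/10000⌋=39; principal=2078-39=2039; balance=36352-2039=34313
35. interest=⌊34313·11/10000⌋=37; principal=2078-37=2041; balance=34313-2041=32272
36. interest=⌊32272·11/10000⌋=35; principal=2078-35=2043; balance=32272-2043=30229
37. interest=⌊30229·11/10000⌋=33; principal=2078-33=2045; balance=30229-2045=28184
38. interest=⌊28184·11/10000⌋=31; principal=2078-31=2047; balance=28184-2047=26137
39. interest=⌊26137·11/10000⌋=28; principal=2078-28=2050; balance=26137-2050=24087
40. interest=⌊24087·11/10000⌋=26; principal=2078-26=2052; balance=24087-2052=22035
41. interest=⌊22035·11/10000⌋=24; principal=2078-24=2054; balance=22035-2054=19981
42. interest=⌊19981·11/10000⌋=21; principal=2078-21=2057; balance=19981-2057=17924
43. interest=⌊17924·11/10000⌋=19; principal=2078-19=2059; balance=17924-2059=15865
44. interest=⌊15865·11/10000⌋=17; principal=2078-17=2061; balance=15865-2061=13804
45. interest=⌊13804·11/10000⌋=15; principal=2078-15=2063; balance=13804-2063=11741
46. interest=⌊11741·11/10000⌋=12; principal=2078-12=2066; balance=11741-2066=9675
47. interest=⌊9675·11/10000⌋=10; principal=2078-10=2068; balance=9675-2068=7607
48. interest=⌊7607·11/10000⌋=8; principal=2078-8=2070; balance=7607-2070=5537
49. interest=⌊5537·11/10000⌋=6; principal=2078-6=2072; balance=5537-2072=3465
50. interest=⌊3465·11/10000⌋=3; principal=2078-3=2075; balance=3465-2075=1390
51. interest=⌊1390·11/10000⌋=1; principal=min(2078-1,1390)=1390; balance=1390-1390=0

1 112 1966 100415
2 110 1968 98447
3 108 1970 96477
4 106 1972 94505
5 103 1975 92530
6 101 1977 90553
7 99 1979 88574
8 97 1981 86593
9 95 1983 84610
10 93 1985 82625
11 90 1988 80637
12 88 1990 78647
13 86 1992 76655
14 84 1994 74661
15 82 1996 72665
16 79 1999 70666
17 77 2001 68665
18 75 2003 66662
19 73 2005 64657
20 71 2007 62650
21 68 2010 60640
22 66 2012 58628
23 64 2014 56614
24 62 2016 54598
25 60 2018 52580
26 57 2021 50559
27 55 2023 48536
28 53 2025 46511
29 51 2027 44484
30 48 2030 42454
31 46 2032 40422
32 44 2034 38388
33 42 2036 36352
34 39 2039 34313
35 37 2041 32272
36 35 2043 30229
37 33 2045 28184
38 31 2047 26137
39 28 2050 24087
40 26 2052 22035
41 24 2054 19981
42 21 2057 17924
43 19 2059 15865
44 17 2061 13804
45 15 2063 11741
46 12 2066 9675
47 10 2068 7607
48 8 2070 5537
49 6 2072 3465
50 3 2075 1390
51 1 1390 0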